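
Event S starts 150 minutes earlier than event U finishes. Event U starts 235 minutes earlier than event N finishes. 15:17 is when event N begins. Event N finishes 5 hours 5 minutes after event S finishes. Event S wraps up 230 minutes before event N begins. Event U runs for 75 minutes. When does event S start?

Event S ends at 15:17 − 230 min = 11:27.
Event N ends at 11:27 + 305 min = 16:32.
Event U starts at 16:32 − 235 min = 12:37.
Event U ends at 12:37 + 75 min = 13:52.
Event S starts at 13:52 − 150 min = 11:22.

11:22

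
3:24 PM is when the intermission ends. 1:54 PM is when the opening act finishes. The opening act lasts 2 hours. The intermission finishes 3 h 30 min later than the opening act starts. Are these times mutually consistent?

The opening act starts at 1:54 PM − 120 min = 11:54 AM.
The intermission ends at 11:54 AM + 210 min = 3:24 PM.
That matches the stated 3:24 PM, so the schedule is consistent.

Yes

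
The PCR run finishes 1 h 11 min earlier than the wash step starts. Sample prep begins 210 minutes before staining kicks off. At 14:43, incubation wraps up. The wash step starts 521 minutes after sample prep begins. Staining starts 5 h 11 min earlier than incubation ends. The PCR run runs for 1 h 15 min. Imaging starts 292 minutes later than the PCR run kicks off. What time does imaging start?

Staining starts at 14:43 − 311 min = 09:32.
Sample prep starts at 09:32 − 210 min = 06:02.
The wash step starts at 06:02 + 521 min = 14:43.
The PCR run ends at 14:43 − 71 min = 13:32.
The PCR run starts at 13:32 − 75 min = 12:17.
Imaging starts at 12:17 + 292 min = 17:09.

17:09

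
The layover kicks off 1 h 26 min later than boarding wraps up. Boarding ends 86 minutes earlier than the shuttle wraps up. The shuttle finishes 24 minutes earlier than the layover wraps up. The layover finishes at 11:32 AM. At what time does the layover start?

The shuttle ends at 11:32 AM − 24 min = 11:08 AM.
Boarding ends at 11:08 AM − 86 min = 9:42 AM.
The layover starts at 9:42 AM + 86 min = 11:08 AM.

11:08 AM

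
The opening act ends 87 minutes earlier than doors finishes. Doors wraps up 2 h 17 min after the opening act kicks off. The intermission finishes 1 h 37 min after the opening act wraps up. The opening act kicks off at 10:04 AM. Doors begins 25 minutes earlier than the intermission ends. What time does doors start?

Doors ends at 10:04 AM + 137 min = 12:21 PM.
The opening act ends at 12:21 PM − 87 min = 10:54 AM.
The intermission ends at 10:54 AM + 97 min = 12:31 PM.
Doors starts at 12:31 PM − 25 min = 12:06 PM.

12:06 PM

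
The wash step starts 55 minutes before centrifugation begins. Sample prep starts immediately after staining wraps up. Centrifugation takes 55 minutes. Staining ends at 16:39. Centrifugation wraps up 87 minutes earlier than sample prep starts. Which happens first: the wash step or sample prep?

Sample prep starts at 16:39.
Centrifugation ends at 16:39 − 87 min = 15:12.
Centrifugation starts at 15:12 − 55 min = 14:17.
The wash step starts at 14:17 − 55 min = 13:22.
The wash step starts at 13:22 and sample prep starts at 16:39, so the wash step is first.

the wash step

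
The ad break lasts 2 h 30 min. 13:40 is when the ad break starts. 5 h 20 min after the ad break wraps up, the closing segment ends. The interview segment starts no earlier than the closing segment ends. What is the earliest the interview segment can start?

The ad break ends at 13:40 + 150 min = 16:10.
The closing segment ends at 16:10 + 320 min = 21:30.
The interview segment is bounded by the closing segment, so the earliest it can start is 21:30.

21:30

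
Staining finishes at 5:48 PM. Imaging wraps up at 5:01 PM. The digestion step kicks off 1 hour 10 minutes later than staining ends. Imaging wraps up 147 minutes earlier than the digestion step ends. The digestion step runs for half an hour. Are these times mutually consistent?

Yes

The digestion step starts at 5:48 PM + 70 min = 6:58 PM.
The digestion step ends at 6:58 PM + 30 min = 7:28 PM.
Imaging ends at 7:28 PM − 147 min = 5:01 PM.
That matches the stated 5:01 PM, so the schedule is consistent.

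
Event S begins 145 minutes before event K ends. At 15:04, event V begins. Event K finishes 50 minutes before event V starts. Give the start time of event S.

11:49

Event K ends at 15:04 − 50 min = 14:14.
Event S starts at 14:14 − 145 min = 11:49.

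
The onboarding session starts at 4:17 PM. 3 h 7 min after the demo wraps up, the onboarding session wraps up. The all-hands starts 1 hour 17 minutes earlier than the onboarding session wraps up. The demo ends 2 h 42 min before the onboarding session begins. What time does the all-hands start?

The demo ends at 4:17 PM − 162 min = 1:35 PM.
The onboarding session ends at 1:35 PM + 187 min = 4:42 PM.
The all-hands starts at 4:42 PM − 77 min = 3:25 PM.

3:25 PM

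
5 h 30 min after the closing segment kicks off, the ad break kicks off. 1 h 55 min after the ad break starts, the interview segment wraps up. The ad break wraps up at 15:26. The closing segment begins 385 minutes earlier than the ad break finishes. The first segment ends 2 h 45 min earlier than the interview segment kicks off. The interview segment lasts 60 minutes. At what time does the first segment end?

12:41

The closing segment starts at 15:26 − 385 min = 09:01.
The ad break starts at 09:01 + 330 min = 14:31.
The interview segment ends at 14:31 + 115 min = 16:26.
The interview segment starts at 16:26 − 60 min = 15:26.
The first segment ends at 15:26 − 165 min = 12:41.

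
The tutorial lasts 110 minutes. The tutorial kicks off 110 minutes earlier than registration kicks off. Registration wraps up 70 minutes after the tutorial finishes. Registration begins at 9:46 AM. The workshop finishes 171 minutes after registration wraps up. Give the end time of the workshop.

The tutorial starts at 9:46 AM − 110 min = 7:56 AM.
The tutorial ends at 7:56 AM + 110 min = 9:46 AM.
Registration ends at 9:46 AM + 70 min = 10:56 AM.
The workshop ends at 10:56 AM + 171 min = 1:47 PM.

1:47 PM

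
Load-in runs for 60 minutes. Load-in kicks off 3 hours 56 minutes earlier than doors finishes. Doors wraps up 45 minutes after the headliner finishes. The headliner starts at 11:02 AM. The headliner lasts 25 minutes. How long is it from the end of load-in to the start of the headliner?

The headliner ends at 11:02 AM + 25 min = 11:27 AM.
Doors ends at 11:27 AM + 45 min = 12:12 PM.
Load-in starts at 12:12 PM − 236 min = 8:16 AM.
Load-in ends at 8:16 AM + 60 min = 9:16 AM.
From 9:16 AM to 11:02 AM is 1 h 46 min.

1 h 46 min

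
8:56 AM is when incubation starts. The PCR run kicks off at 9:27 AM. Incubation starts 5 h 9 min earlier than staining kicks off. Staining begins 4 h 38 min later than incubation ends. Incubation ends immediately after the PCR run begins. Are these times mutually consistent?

Incubation ends at 9:27 AM.
Staining starts at 9:27 AM + 278 min = 2:05 PM.
Incubation starts at 2:05 PM − 309 min = 8:56 AM.
That matches the stated 8:56 AM, so the schedule is consistent.

Yes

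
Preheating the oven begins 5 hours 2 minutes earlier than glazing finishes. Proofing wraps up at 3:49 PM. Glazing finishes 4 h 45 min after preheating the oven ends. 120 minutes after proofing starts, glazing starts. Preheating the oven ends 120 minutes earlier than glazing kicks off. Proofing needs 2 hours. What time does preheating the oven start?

Proofing starts at 3:49 PM − 120 min = 1:49 PM.
Glazing starts at 1:49 PM + 120 min = 3:49 PM.
Preheating the oven ends at 3:49 PM − 120 min = 1:49 PM.
Glazing ends at 1:49 PM + 285 min = 6:34 PM.
Preheating the oven starts at 6:34 PM − 302 min = 1:32 PM.

1:32 PM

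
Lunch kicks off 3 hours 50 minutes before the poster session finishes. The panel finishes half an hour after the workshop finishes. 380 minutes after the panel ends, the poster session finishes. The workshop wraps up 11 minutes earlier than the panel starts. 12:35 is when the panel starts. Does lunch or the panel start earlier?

the panel

The workshop ends at 12:35 − 11 min = 12:24.
The panel ends at 12:24 + 30 min = 12:54.
The poster session ends at 12:54 + 380 min = 19:14.
Lunch starts at 19:14 − 230 min = 15:24.
Lunch starts at 15:24 and the panel starts at 12:35, so the panel is first.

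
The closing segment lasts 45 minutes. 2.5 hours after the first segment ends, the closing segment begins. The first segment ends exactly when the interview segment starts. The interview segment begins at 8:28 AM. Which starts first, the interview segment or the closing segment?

the interview segment

The first segment ends at 8:28 AM.
The closing segment starts at 8:28 AM + 150 min = 10:58 AM.
The interview segment starts at 8:28 AM and the closing segment starts at 10:58 AM, so the interview segment is first.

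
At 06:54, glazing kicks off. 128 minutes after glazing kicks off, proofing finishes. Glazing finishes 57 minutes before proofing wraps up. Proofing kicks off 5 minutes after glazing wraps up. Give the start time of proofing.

08:10

Proofing ends at 06:54 + 128 min = 09:02.
Glazing ends at 09:02 − 57 min = 08:05.
Proofing starts at 08:05 + 5 min = 08:10.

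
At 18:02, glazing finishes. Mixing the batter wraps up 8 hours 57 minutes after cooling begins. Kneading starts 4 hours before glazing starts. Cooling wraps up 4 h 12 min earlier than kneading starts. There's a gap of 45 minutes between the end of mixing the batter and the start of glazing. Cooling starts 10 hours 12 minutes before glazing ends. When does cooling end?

09:20

Cooling starts at 18:02 − 612 min = 07:50.
Mixing the batter ends at 07:50 + 537 min = 16:47.
Glazing starts at 16:47 + 45 min = 17:32.
Kneading starts at 17:32 − 240 min = 13:32.
Cooling ends at 13:32 − 252 min = 09:20.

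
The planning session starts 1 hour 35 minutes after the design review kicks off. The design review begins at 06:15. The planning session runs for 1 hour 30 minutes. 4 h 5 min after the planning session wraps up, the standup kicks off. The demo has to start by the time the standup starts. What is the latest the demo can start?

13:25

The planning session starts at 06:15 + 95 min = 07:50.
The planning session ends at 07:50 + 90 min = 09:20.
The standup starts at 09:20 + 245 min = 13:25.
The demo is bounded by the standup, so the latest it can start is 13:25.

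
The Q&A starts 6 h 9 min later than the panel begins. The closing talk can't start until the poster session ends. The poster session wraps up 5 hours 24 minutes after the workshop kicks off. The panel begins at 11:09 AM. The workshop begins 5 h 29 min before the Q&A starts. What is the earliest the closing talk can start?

5:13 PM

The Q&A starts at 11:09 AM + 369 min = 5:18 PM.
The workshop starts at 5:18 PM − 329 min = 11:49 AM.
The poster session ends at 11:49 AM + 324 min = 5:13 PM.
The closing talk is bounded by the poster session, so the earliest it can start is 5:13 PM.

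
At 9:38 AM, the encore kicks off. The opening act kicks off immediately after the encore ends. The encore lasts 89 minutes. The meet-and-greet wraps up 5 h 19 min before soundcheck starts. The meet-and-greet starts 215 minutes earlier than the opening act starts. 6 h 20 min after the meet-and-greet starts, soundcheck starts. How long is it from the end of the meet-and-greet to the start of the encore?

65 minutes

The encore ends at 9:38 AM + 89 min = 11:07 AM.
So the opening act starts at 11:07 AM.
The meet-and-greet starts at 11:07 AM − 215 min = 7:32 AM.
Soundcheck starts at 7:32 AM + 380 min = 1:52 PM.
The meet-and-greet ends at 1:52 PM − 319 min = 8:33 AM.
From 8:33 AM to 9:38 AM is 65 minutes.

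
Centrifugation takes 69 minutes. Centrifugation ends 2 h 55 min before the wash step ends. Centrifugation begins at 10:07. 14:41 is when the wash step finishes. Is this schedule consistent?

No

Centrifugation ends at 14:41 − 175 min = 11:46.
Centrifugation starts at 11:46 − 69 min = 10:37.
But centrifugation is also said to start at 10:07 — a 30-minute conflict.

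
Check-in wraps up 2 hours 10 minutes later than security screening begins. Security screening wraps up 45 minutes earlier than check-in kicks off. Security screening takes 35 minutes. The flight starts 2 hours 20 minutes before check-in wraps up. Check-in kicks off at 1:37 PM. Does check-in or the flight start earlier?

the flight

Security screening ends at 1:37 PM − 45 min = 12:52 PM.
Security screening starts at 12:52 PM − 35 min = 12:17 PM.
Check-in ends at 12:17 PM + 130 min = 2:27 PM.
The flight starts at 2:27 PM − 140 min = 12:07 PM.
Check-in starts at 1:37 PM and the flight starts at 12:07 PM, so the flight is first.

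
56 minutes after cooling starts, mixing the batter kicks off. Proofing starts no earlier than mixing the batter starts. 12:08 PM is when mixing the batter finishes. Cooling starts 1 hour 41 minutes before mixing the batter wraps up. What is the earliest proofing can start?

Cooling starts at 12:08 PM − 101 min = 10:27 AM.
Mixing the batter starts at 10:27 AM + 56 min = 11:23 AM.
Proofing is bounded by mixing the batter, so the earliest it can start is 11:23 AM.

11:23 AM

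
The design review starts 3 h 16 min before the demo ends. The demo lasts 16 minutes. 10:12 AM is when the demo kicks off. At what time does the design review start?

The demo ends at 10:12 AM + 16 min = 10:28 AM.
The design review starts at 10:28 AM − 196 min = 7:12 AM.

7:12 AM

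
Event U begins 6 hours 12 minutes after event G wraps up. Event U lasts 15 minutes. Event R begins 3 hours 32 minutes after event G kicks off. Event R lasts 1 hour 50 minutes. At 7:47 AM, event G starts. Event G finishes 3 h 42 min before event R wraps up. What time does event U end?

Event R starts at 7:47 AM + 212 min = 11:19 AM.
Event R ends at 11:19 AM + 110 min = 1:09 PM.
Event G ends at 1:09 PM − 222 min = 9:27 AM.
Event U starts at 9:27 AM + 372 min = 3:39 PM.
Event U ends at 3:39 PM + 15 min = 3:54 PM.

3:54 PM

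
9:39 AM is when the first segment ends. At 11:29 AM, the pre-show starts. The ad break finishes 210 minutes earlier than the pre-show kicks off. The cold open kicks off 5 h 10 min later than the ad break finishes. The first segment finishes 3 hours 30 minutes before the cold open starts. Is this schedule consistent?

The ad break ends at 11:29 AM − 210 min = 7:59 AM.
The cold open starts at 7:59 AM + 310 min = 1:09 PM.
The first segment ends at 1:09 PM − 210 min = 9:39 AM.
That matches the stated 9:39 AM, so the schedule is consistent.

Yes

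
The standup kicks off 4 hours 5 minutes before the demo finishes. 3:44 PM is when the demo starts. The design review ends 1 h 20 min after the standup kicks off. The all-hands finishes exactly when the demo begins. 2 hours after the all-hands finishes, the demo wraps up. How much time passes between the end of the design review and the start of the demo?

45 minutes

The all-hands ends at 3:44 PM.
The demo ends at 3:44 PM + 120 min = 5:44 PM.
The standup starts at 5:44 PM − 245 min = 1:39 PM.
The design review ends at 1:39 PM + 80 min = 2:59 PM.
From 2:59 PM to 3:44 PM is 45 minutes.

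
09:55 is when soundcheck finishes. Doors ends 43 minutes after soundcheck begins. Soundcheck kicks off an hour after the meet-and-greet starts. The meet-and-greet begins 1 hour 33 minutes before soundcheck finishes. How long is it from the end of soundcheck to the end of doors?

10 minutes

The meet-and-greet starts at 09:55 − 93 min = 08:22.
Soundcheck starts at 08:22 + 60 min = 09:22.
Doors ends at 09:22 + 43 min = 10:05.
From 09:55 to 10:05 is 10 minutes.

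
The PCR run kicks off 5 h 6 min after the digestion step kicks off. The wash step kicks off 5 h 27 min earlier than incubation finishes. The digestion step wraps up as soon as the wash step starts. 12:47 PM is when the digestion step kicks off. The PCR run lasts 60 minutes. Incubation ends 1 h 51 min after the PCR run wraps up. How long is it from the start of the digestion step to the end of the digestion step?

2.5 hours

The PCR run starts at 12:47 PM + 306 min = 5:53 PM.
The PCR run ends at 5:53 PM + 60 min = 6:53 PM.
Incubation ends at 6:53 PM + 111 min = 8:44 PM.
The wash step starts at 8:44 PM − 327 min = 3:17 PM.
So the digestion step ends at 3:17 PM.
From 12:47 PM to 3:17 PM is 2.5 hours.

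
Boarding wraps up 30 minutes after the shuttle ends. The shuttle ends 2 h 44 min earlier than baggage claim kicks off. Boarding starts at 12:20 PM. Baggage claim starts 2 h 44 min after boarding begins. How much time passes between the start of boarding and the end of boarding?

Baggage claim starts at 12:20 PM + 164 min = 3:04 PM.
The shuttle ends at 3:04 PM − 164 min = 12:20 PM.
Boarding ends at 12:20 PM + 30 min = 12:50 PM.
From 12:20 PM to 12:50 PM is 0.5 hours.

0.5 hours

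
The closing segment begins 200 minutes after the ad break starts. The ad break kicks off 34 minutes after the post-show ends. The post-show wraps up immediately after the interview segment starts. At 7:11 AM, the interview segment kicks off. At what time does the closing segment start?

The post-show ends at 7:11 AM.
The ad break starts at 7:11 AM + 34 min = 7:45 AM.
The closing segment starts at 7:45 AM + 200 min = 11:05 AM.

11:05 AM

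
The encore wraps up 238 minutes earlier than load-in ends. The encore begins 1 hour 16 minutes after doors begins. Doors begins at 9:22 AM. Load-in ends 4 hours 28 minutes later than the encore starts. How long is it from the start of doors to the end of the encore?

The encore starts at 9:22 AM + 76 min = 10:38 AM.
Load-in ends at 10:38 AM + 268 min = 3:06 PM.
The encore ends at 3:06 PM − 238 min = 11:08 AM.
From 9:22 AM to 11:08 AM is 1 hour 46 minutes.

1 hour 46 minutes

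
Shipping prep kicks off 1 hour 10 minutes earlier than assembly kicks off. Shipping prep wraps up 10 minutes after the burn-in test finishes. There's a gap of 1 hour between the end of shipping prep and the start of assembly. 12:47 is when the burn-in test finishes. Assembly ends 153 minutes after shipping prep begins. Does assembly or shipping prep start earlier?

shipping prep

Shipping prep ends at 12:47 + 10 min = 12:57.
Assembly starts at 12:57 + 60 min = 13:57.
Shipping prep starts at 13:57 − 70 min = 12:47.
Assembly starts at 13:57 and shipping prep starts at 12:47, so shipping prep is first.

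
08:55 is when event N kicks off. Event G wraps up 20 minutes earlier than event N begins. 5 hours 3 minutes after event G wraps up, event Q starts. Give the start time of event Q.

Event G ends at 08:55 − 20 min = 08:35.
Event Q starts at 08:35 + 303 min = 13:38.

13:38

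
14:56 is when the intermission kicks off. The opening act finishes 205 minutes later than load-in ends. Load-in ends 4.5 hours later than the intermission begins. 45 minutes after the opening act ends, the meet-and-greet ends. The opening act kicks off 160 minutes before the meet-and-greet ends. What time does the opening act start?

Load-in ends at 14:56 + 270 min = 19:26.
The opening act ends at 19:26 + 205 min = 22:51.
The meet-and-greet ends at 22:51 + 45 min = 23:36.
The opening act starts at 23:36 − 160 min = 20:56.

20:56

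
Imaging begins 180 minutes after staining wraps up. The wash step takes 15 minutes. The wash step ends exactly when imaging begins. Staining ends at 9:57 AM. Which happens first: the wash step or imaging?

the wash step

Imaging starts at 9:57 AM + 180 min = 12:57 PM.
So the wash step ends at 12:57 PM.
The wash step starts at 12:57 PM − 15 min = 12:42 PM.
The wash step starts at 12:42 PM and imaging starts at 12:57 PM, so the wash step is first.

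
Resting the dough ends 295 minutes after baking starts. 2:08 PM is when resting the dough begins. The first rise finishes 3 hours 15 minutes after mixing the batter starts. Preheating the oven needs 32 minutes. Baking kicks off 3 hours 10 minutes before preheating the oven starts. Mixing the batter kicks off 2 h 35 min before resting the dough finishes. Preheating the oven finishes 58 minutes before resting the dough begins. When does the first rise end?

Preheating the oven ends at 2:08 PM − 58 min = 1:10 PM.
Preheating the oven starts at 1:10 PM − 32 min = 12:38 PM.
Baking starts at 12:38 PM − 190 min = 9:28 AM.
Resting the dough ends at 9:28 AM + 295 min = 2:23 PM.
Mixing the batter starts at 2:23 PM − 155 min = 11:48 AM.
The first rise ends at 11:48 AM + 195 min = 3:03 PM.

3:03 PM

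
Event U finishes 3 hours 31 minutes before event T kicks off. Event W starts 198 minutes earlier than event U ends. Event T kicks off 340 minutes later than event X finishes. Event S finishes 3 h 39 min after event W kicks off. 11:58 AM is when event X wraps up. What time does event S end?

Event T starts at 11:58 AM + 340 min = 5:38 PM.
Event U ends at 5:38 PM − 211 min = 2:07 PM.
Event W starts at 2:07 PM − 198 min = 10:49 AM.
Event S ends at 10:49 AM + 219 min = 2:28 PM.

2:28 PM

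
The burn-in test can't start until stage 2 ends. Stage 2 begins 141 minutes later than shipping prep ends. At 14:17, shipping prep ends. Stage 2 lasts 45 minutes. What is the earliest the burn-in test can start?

Stage 2 starts at 14:17 + 141 min = 16:38.
Stage 2 ends at 16:38 + 45 min = 17:23.
The burn-in test is bounded by stage 2, so the earliest it can start is 17:23.

17:23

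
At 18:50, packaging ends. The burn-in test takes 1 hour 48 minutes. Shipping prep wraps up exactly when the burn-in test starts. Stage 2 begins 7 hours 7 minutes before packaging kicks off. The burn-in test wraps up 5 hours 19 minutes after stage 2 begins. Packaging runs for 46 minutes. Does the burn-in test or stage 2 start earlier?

stage 2

Packaging starts at 18:50 − 46 min = 18:04.
Stage 2 starts at 18:04 − 427 min = 10:57.
The burn-in test ends at 10:57 + 319 min = 16:16.
The burn-in test starts at 16:16 − 108 min = 14:28.
The burn-in test starts at 14:28 and stage 2 starts at 10:57, so stage 2 is first.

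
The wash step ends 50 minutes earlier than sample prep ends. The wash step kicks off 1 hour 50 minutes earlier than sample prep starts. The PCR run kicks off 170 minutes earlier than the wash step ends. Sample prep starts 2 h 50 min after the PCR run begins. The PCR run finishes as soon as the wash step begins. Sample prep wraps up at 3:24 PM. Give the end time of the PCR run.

The wash step ends at 3:24 PM − 50 min = 2:34 PM.
The PCR run starts at 2:34 PM − 170 min = 11:44 AM.
Sample prep starts at 11:44 AM + 170 min = 2:34 PM.
The wash step starts at 2:34 PM − 110 min = 12:44 PM.
So the PCR run ends at 12:44 PM.

12:44 PM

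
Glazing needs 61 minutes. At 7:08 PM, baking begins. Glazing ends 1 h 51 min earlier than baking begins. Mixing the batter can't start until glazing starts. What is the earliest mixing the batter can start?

Glazing ends at 7:08 PM − 111 min = 5:17 PM.
Glazing starts at 5:17 PM − 61 min = 4:16 PM.
Mixing the batter is bounded by glazing, so the earliest it can start is 4:16 PM.

4:16 PM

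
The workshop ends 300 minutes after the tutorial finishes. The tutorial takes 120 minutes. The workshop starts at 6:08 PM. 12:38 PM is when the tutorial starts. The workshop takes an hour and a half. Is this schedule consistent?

The tutorial ends at 12:38 PM + 120 min = 2:38 PM.
The workshop ends at 2:38 PM + 300 min = 7:38 PM.
The workshop starts at 7:38 PM − 90 min = 6:08 PM.
That matches the stated 6:08 PM, so the schedule is consistent.

Yes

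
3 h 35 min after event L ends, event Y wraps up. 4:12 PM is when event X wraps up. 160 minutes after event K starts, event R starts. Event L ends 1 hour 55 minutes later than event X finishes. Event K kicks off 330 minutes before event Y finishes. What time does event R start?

Event L ends at 4:12 PM + 115 min = 6:07 PM.
Event Y ends at 6:07 PM + 215 min = 9:42 PM.
Event K starts at 9:42 PM − 330 min = 4:12 PM.
Event R starts at 4:12 PM + 160 min = 6:52 PM.

6:52 PM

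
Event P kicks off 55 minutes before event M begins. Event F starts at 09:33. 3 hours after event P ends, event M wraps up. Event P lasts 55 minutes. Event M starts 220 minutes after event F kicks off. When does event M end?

16:13

Event M starts at 09:33 + 220 min = 13:13.
Event P starts at 13:13 − 55 min = 12:18.
Event P ends at 12:18 + 55 min = 13:13.
Event M ends at 13:13 + 180 min = 16:13.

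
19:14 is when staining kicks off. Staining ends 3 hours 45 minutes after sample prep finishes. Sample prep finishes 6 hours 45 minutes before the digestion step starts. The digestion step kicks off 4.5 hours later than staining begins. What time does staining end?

20:44

The digestion step starts at 19:14 + 270 min = 23:44.
Sample prep ends at 23:44 − 405 min = 16:59.
Staining ends at 16:59 + 225 min = 20:44.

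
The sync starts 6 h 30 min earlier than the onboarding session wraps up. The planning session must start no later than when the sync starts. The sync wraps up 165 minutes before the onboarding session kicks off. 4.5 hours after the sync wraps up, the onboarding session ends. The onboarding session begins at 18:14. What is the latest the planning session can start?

13:29

The sync ends at 18:14 − 165 min = 15:29.
The onboarding session ends at 15:29 + 270 min = 19:59.
The sync starts at 19:59 − 390 min = 13:29.
The planning session is bounded by the sync, so the latest it can start is 13:29.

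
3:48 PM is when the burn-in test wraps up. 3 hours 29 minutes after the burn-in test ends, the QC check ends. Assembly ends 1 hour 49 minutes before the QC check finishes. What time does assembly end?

The QC check ends at 3:48 PM + 209 min = 7:17 PM.
Assembly ends at 7:17 PM − 109 min = 5:28 PM.

5:28 PM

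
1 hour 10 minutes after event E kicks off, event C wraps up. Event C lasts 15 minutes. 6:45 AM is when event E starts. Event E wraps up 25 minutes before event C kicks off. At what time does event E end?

7:15 AM

Event C ends at 6:45 AM + 70 min = 7:55 AM.
Event C starts at 7:55 AM − 15 min = 7:40 AM.
Event E ends at 7:40 AM − 25 min = 7:15 AM.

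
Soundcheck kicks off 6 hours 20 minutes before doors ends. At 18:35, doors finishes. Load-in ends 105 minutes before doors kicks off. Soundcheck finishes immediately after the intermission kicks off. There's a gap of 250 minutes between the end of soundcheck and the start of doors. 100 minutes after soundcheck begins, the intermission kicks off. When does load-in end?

Soundcheck starts at 18:35 − 380 min = 12:15.
The intermission starts at 12:15 + 100 min = 13:55.
So soundcheck ends at 13:55.
Doors starts at 13:55 + 250 min = 18:05.
Load-in ends at 18:05 − 105 min = 16:20.

16:20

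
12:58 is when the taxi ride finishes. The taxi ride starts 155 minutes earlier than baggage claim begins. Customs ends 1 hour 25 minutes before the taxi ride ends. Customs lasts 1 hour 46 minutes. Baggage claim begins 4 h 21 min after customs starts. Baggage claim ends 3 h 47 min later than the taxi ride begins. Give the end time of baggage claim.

15:20

Customs ends at 12:58 − 85 min = 11:33.
Customs starts at 11:33 − 106 min = 09:47.
Baggage claim starts at 09:47 + 261 min = 14:08.
The taxi ride starts at 14:08 − 155 min = 11:33.
Baggage claim ends at 11:33 + 227 min = 15:20.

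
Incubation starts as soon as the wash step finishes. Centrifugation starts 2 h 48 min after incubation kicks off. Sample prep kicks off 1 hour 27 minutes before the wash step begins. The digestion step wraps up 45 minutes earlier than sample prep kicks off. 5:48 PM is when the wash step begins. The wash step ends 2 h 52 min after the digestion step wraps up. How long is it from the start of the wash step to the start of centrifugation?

208 minutes

Sample prep starts at 5:48 PM − 87 min = 4:21 PM.
The digestion step ends at 4:21 PM − 45 min = 3:36 PM.
The wash step ends at 3:36 PM + 172 min = 6:28 PM.
So incubation starts at 6:28 PM.
Centrifugation starts at 6:28 PM + 168 min = 9:16 PM.
From 5:48 PM to 9:16 PM is 208 minutes.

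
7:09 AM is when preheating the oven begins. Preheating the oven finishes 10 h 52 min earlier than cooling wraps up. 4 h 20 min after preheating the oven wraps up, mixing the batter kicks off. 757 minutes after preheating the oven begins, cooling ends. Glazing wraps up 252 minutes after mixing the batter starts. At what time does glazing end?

5:26 PM

Cooling ends at 7:09 AM + 757 min = 7:46 PM.
Preheating the oven ends at 7:46 PM − 652 min = 8:54 AM.
Mixing the batter starts at 8:54 AM + 260 min = 1:14 PM.
Glazing ends at 1:14 PM + 252 min = 5:26 PM.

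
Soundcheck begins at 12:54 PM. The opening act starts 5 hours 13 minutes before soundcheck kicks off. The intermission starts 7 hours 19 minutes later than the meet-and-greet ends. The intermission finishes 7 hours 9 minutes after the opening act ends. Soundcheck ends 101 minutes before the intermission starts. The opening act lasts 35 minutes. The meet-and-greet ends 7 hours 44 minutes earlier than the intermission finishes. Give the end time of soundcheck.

The opening act starts at 12:54 PM − 313 min = 7:41 AM.
The opening act ends at 7:41 AM + 35 min = 8:16 AM.
The intermission ends at 8:16 AM + 429 min = 3:25 PM.
The meet-and-greet ends at 3:25 PM − 464 min = 7:41 AM.
The intermission starts at 7:41 AM + 439 min = 3:00 PM.
Soundcheck ends at 3:00 PM − 101 min = 1:19 PM.

1:19 PM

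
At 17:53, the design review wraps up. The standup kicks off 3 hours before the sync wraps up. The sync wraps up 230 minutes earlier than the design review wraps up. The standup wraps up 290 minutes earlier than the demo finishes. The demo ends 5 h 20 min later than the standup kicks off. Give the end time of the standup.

11:33

The sync ends at 17:53 − 230 min = 14:03.
The standup starts at 14:03 − 180 min = 11:03.
The demo ends at 11:03 + 320 min = 16:23.
The standup ends at 16:23 − 290 min = 11:33.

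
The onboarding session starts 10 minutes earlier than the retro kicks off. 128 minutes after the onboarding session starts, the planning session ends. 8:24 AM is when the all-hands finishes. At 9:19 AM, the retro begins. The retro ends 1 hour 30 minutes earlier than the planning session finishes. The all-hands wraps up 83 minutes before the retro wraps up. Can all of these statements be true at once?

The onboarding session starts at 9:19 AM − 10 min = 9:09 AM.
The planning session ends at 9:09 AM + 128 min = 11:17 AM.
The retro ends at 11:17 AM − 90 min = 9:47 AM.
The all-hands ends at 9:47 AM − 83 min = 8:24 AM.
That matches the stated 8:24 AM, so the schedule is consistent.

Yes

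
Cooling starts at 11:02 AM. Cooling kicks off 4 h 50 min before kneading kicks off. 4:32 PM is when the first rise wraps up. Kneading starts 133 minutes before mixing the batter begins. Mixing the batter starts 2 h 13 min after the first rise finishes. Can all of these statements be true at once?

Mixing the batter starts at 4:32 PM + 133 min = 6:45 PM.
Kneading starts at 6:45 PM − 133 min = 4:32 PM.
Cooling starts at 4:32 PM − 290 min = 11:42 AM.
But cooling is also said to start at 11:02 AM — a 40-minute conflict.

No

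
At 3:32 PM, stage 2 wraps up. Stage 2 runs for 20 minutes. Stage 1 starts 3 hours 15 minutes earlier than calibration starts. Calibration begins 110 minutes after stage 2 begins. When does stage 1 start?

1:47 PM

Stage 2 starts at 3:32 PM − 20 min = 3:12 PM.
Calibration starts at 3:12 PM + 110 min = 5:02 PM.
Stage 1 starts at 5:02 PM − 195 min = 1:47 PM.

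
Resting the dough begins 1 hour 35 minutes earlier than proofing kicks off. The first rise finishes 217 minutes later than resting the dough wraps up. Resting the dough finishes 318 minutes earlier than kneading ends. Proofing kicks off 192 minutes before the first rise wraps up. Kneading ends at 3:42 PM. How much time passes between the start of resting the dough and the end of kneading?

388 minutes

Resting the dough ends at 3:42 PM − 318 min = 10:24 AM.
The first rise ends at 10:24 AM + 217 min = 2:01 PM.
Proofing starts at 2:01 PM − 192 min = 10:49 AM.
Resting the dough starts at 10:49 AM − 95 min = 9:14 AM.
From 9:14 AM to 3:42 PM is 388 minutes.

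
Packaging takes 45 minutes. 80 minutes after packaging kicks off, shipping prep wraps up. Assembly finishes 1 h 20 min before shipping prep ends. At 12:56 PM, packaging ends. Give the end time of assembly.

12:11 PM

Packaging starts at 12:56 PM − 45 min = 12:11 PM.
Shipping prep ends at 12:11 PM + 80 min = 1:31 PM.
Assembly ends at 1:31 PM − 80 min = 12:11 PM.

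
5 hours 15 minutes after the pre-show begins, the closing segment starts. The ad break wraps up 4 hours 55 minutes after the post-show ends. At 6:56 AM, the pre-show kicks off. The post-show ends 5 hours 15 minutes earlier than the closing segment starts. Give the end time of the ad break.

11:51 AM

The closing segment starts at 6:56 AM + 315 min = 12:11 PM.
The post-show ends at 12:11 PM − 315 min = 6:56 AM.
The ad break ends at 6:56 AM + 295 min = 11:51 AM.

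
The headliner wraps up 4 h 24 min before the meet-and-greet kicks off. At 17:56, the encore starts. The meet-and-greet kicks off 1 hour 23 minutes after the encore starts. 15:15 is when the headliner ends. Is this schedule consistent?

The meet-and-greet starts at 17:56 + 83 min = 19:19.
The headliner ends at 19:19 − 264 min = 14:55.
But the headliner is also said to end at 15:15 — a 20-minute conflict.

No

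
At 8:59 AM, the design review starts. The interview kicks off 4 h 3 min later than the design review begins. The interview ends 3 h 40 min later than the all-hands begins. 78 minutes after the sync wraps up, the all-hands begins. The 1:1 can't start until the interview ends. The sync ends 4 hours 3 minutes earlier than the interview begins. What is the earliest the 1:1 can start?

1:57 PM

The interview starts at 8:59 AM + 243 min = 1:02 PM.
The sync ends at 1:02 PM − 243 min = 8:59 AM.
The all-hands starts at 8:59 AM + 78 min = 10:17 AM.
The interview ends at 10:17 AM + 220 min = 1:57 PM.
The 1:1 is bounded by the interview, so the earliest it can start is 1:57 PM.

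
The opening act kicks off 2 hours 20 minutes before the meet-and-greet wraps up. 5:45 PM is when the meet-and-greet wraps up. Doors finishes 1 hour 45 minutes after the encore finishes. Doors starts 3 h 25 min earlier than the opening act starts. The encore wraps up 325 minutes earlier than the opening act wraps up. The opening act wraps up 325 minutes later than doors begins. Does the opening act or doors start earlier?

doors

The opening act starts at 5:45 PM − 140 min = 3:25 PM.
Doors starts at 3:25 PM − 205 min = 12:00 PM.
The opening act starts at 3:25 PM and doors starts at 12:00 PM, so doors is first.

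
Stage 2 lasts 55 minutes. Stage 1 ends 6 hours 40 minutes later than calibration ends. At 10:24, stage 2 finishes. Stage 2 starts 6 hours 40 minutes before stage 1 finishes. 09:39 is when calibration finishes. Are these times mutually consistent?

Stage 1 ends at 09:39 + 400 min = 16:19.
Stage 2 starts at 16:19 − 400 min = 09:39.
Stage 2 ends at 09:39 + 55 min = 10:34.
But stage 2 is also said to end at 10:24 — a 10-minute conflict.

No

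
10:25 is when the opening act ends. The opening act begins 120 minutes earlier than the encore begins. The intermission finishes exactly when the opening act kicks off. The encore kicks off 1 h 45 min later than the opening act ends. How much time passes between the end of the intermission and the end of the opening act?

15 minutes

The encore starts at 10:25 + 105 min = 12:10.
The opening act starts at 12:10 − 120 min = 10:10.
So the intermission ends at 10:10.
From 10:10 to 10:25 is 15 minutes.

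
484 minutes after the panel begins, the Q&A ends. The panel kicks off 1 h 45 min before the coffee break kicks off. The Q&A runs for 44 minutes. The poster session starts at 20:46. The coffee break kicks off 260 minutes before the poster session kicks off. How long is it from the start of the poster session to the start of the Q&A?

1 hour 15 minutes

The coffee break starts at 20:46 − 260 min = 16:26.
The panel starts at 16:26 − 105 min = 14:41.
The Q&A ends at 14:41 + 484 min = 22:45.
The Q&A starts at 22:45 − 44 min = 22:01.
From 20:46 to 22:01 is 1 hour 15 minutes.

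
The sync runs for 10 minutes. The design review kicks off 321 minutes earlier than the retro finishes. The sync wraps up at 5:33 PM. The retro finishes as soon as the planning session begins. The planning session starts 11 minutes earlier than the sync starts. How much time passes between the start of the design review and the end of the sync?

The sync starts at 5:33 PM − 10 min = 5:23 PM.
The planning session starts at 5:23 PM − 11 min = 5:12 PM.
So the retro ends at 5:12 PM.
The design review starts at 5:12 PM − 321 min = 11:51 AM.
From 11:51 AM to 5:33 PM is 5 h 42 min.

5 h 42 min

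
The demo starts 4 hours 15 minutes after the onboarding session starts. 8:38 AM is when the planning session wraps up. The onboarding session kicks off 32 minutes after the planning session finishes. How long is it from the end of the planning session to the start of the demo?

4 h 47 min

The onboarding session starts at 8:38 AM + 32 min = 9:10 AM.
The demo starts at 9:10 AM + 255 min = 1:25 PM.
From 8:38 AM to 1:25 PM is 4 h 47 min.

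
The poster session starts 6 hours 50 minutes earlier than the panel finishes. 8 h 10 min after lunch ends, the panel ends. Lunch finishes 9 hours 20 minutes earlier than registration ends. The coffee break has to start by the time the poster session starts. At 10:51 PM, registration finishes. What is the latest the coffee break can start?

Lunch ends at 10:51 PM − 560 min = 1:31 PM.
The panel ends at 1:31 PM + 490 min = 9:41 PM.
The poster session starts at 9:41 PM − 410 min = 2:51 PM.
The coffee break is bounded by the poster session, so the latest it can start is 2:51 PM.

2:51 PM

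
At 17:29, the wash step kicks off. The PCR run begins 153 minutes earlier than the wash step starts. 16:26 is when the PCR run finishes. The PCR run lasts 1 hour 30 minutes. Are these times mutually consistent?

The PCR run starts at 17:29 − 153 min = 14:56.
The PCR run ends at 14:56 + 90 min = 16:26.
That matches the stated 16:26, so the schedule is consistent.

Yes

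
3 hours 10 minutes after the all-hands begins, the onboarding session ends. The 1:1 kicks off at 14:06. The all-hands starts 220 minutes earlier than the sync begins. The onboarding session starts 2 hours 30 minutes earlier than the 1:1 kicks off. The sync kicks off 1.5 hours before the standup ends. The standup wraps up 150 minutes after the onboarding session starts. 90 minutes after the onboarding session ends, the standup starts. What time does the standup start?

13:36

The onboarding session starts at 14:06 − 150 min = 11:36.
The standup ends at 11:36 + 150 min = 14:06.
The sync starts at 14:06 − 90 min = 12:36.
The all-hands starts at 12:36 − 220 min = 08:56.
The onboarding session ends at 08:56 + 190 min = 12:06.
The standup starts at 12:06 + 90 min = 13:36.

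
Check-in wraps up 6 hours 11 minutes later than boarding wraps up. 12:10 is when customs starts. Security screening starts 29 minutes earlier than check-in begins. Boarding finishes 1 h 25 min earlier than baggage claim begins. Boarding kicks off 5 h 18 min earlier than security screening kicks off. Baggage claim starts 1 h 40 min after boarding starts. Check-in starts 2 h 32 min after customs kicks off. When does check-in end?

Check-in starts at 12:10 + 152 min = 14:42.
Security screening starts at 14:42 − 29 min = 14:13.
Boarding starts at 14:13 − 318 min = 08:55.
Baggage claim starts at 08:55 + 100 min = 10:35.
Boarding ends at 10:35 − 85 min = 09:10.
Check-in ends at 09:10 + 371 min = 15:21.

15:21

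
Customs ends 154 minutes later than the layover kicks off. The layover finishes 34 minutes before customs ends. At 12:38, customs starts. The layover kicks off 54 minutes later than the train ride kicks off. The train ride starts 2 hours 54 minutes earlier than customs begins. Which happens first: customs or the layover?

The train ride starts at 12:38 − 174 min = 09:44.
The layover starts at 09:44 + 54 min = 10:38.
Customs starts at 12:38 and the layover starts at 10:38, so the layover is first.

the layover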